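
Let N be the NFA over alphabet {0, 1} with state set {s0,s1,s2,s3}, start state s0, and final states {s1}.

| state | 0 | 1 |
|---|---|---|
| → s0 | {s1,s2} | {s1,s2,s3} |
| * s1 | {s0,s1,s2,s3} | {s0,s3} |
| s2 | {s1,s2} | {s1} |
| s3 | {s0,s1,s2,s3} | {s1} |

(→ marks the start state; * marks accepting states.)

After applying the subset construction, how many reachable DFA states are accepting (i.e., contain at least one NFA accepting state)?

4

Start state of the DFA: {s0}.
{s0} --0--> {s1,s2}  [new]
{s0} --1--> {s1,s2,s3}  [new]
{s1,s2} --0--> {s0,s1,s2,s3}  [new]
{s1,s2} --1--> {s0,s1,s3}  [new]
{s1,s2,s3} --0--> {s0,s1,s2,s3}  [seen]
{s1,s2,s3} --1--> {s0,s1,s3}  [seen]
{s0,s1,s2,s3} --0--> {s0,s1,s2,s3}  [seen]
{s0,s1,s2,s3} --1--> {s0,s1,s2,s3}  [seen]
{s0,s1,s3} --0--> {s0,s1,s2,s3}  [seen]
{s0,s1,s3} --1--> {s0,s1,s2,s3}  [seen]
Reachable DFA states: {s0}, {s1,s2}, {s1,s2,s3}, {s0,s1,s2,s3}, {s0,s1,s3}.
Accepting DFA states (contain an NFA accepting state): {s1,s2}, {s1,s2,s3}, {s0,s1,s2,s3}, {s0,s1,s3}.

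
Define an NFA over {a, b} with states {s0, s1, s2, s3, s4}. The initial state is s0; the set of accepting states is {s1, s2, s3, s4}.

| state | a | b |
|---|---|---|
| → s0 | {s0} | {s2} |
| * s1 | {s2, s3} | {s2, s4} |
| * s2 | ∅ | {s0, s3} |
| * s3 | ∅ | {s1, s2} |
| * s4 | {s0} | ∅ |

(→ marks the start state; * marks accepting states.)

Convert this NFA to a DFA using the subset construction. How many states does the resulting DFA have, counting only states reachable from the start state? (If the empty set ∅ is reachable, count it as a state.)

10

Start state of the DFA: {s0}.
{s0} --a--> {s0}  [seen]
{s0} --b--> {s2}  [new]
{s2} --a--> ∅  [new]
{s2} --b--> {s0, s3}  [new]
∅ --a--> ∅  [seen]
∅ --b--> ∅  [seen]
{s0, s3} --a--> {s0}  [seen]
{s0, s3} --b--> {s1, s2}  [new]
{s1, s2} --a--> {s2, s3}  [new]
{s1, s2} --b--> {s0, s2, s3, s4}  [new]
{s2, s3} --a--> ∅  [seen]
{s2, s3} --b--> {s0, s1, s2, s3}  [new]
{s0, s2, s3, s4} --a--> {s0}  [seen]
{s0, s2, s3, s4} --b--> {s0, s1, s2, s3}  [seen]
{s0, s1, s2, s3} --a--> {s0, s2, s3}  [new]
{s0, s1, s2, s3} --b--> {s0, s1, s2, s3, s4}  [new]
{s0, s2, s3} --a--> {s0}  [seen]
{s0, s2, s3} --b--> {s0, s1, s2, s3}  [seen]
{s0, s1, s2, s3, s4} --a--> {s0, s2, s3}  [seen]
{s0, s1, s2, s3, s4} --b--> {s0, s1, s2, s3, s4}  [seen]
Reachable DFA states: {s0}, {s2}, ∅, {s0, s3}, {s1, s2}, {s2, s3}, {s0, s2, s3, s4}, {s0, s1, s2, s3}, {s0, s2, s3}, {s0, s1, s2, s3, s4}.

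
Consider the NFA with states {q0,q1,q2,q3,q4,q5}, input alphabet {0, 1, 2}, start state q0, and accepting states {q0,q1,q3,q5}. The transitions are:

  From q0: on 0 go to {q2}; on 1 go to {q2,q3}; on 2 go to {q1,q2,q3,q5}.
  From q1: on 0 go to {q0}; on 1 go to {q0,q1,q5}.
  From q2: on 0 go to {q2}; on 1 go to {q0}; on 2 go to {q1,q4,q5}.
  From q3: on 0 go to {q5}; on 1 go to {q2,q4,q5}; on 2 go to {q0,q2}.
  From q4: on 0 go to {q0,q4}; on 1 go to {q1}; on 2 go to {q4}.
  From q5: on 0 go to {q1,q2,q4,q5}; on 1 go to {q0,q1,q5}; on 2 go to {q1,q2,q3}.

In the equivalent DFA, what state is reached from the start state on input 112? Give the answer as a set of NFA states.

{q1,q2,q3,q4,q5}

Start: {q0}.
δ(q0,1) = {q2,q3}.
Union: {q2,q3}.
After 1: {q2,q3}.
δ(q2,1) = {q0}; δ(q3,1) = {q2,q4,q5}.
Union: {q0,q2,q4,q5}.
After 1: {q0,q2,q4,q5}.
δ(q0,2) = {q1,q2,q3,q5}; δ(q2,2) = {q1,q4,q5}; δ(q4,2) = {q4}; δ(q5,2) = {q1,q2,q3}.
Union: {q1,q2,q3,q4,q5}.
After 2: {q1,q2,q3,q4,q5}.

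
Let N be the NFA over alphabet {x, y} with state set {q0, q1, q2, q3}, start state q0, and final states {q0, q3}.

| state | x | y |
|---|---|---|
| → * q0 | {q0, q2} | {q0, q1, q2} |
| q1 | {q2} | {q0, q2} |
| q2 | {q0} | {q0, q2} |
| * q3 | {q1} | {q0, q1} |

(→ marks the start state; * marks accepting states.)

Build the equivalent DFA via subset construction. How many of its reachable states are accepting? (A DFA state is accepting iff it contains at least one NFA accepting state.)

Start state of the DFA: {q0}.
{q0} --x--> {q0, q2}  [new]
{q0} --y--> {q0, q1, q2}  [new]
{q0, q2} --x--> {q0, q2}  [seen]
{q0, q2} --y--> {q0, q1, q2}  [seen]
{q0, q1, q2} --x--> {q0, q2}  [seen]
{q0, q1, q2} --y--> {q0, q1, q2}  [seen]
Reachable DFA states: {q0}, {q0, q2}, {q0, q1, q2}.
Accepting DFA states (contain an NFA accepting state): {q0}, {q0, q2}, {q0, q1, q2}.

3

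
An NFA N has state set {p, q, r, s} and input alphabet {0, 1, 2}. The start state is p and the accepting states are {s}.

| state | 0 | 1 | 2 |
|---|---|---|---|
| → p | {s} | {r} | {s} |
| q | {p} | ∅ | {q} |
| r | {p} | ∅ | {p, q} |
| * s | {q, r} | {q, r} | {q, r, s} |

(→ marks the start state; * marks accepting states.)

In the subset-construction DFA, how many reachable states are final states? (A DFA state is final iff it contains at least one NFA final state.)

6

Start state of the DFA: {p}.
{p} --0--> {s}  [new]
{p} --1--> {r}  [new]
{p} --2--> {s}  [seen]
{s} --0--> {q, r}  [new]
{s} --1--> {q, r}  [seen]
{s} --2--> {q, r, s}  [new]
{r} --0--> {p}  [seen]
{r} --1--> ∅  [new]
{r} --2--> {p, q}  [new]
{q, r} --0--> {p}  [seen]
{q, r} --1--> ∅  [seen]
{q, r} --2--> {p, q}  [seen]
{q, r, s} --0--> {p, q, r}  [new]
{q, r, s} --1--> {q, r}  [seen]
{q, r, s} --2--> {p, q, r, s}  [new]
∅ --0--> ∅  [seen]
∅ --1--> ∅  [seen]
∅ --2--> ∅  [seen]
{p, q} --0--> {p, s}  [new]
{p, q} --1--> {r}  [seen]
{p, q} --2--> {q, s}  [new]
{p, q, r} --0--> {p, s}  [seen]
{p, q, r} --1--> {r}  [seen]
{p, q, r} --2--> {p, q, s}  [new]
{p, q, r, s} --0--> {p, q, r, s}  [seen]
{p, q, r, s} --1--> {q, r}  [seen]
{p, q, r, s} --2--> {p, q, r, s}  [seen]
{p, s} --0--> {q, r, s}  [seen]
{p, s} --1--> {q, r}  [seen]
{p, s} --2--> {q, r, s}  [seen]
{q, s} --0--> {p, q, r}  [seen]
{q, s} --1--> {q, r}  [seen]
{q, s} --2--> {q, r, s}  [seen]
{p, q, s} --0--> {p, q, r, s}  [seen]
{p, q, s} --1--> {q, r}  [seen]
{p, q, s} --2--> {q, r, s}  [seen]
Reachable DFA states: {p}, {s}, {r}, {q, r}, {q, r, s}, ∅, {p, q}, {p, q, r}, {p, q, r, s}, {p, s}, {q, s}, {p, q, s}.
Accepting DFA states (contain an NFA accepting state): {s}, {q, r, s}, {p, q, r, s}, {p, s}, {q, s}, {p, q, s}.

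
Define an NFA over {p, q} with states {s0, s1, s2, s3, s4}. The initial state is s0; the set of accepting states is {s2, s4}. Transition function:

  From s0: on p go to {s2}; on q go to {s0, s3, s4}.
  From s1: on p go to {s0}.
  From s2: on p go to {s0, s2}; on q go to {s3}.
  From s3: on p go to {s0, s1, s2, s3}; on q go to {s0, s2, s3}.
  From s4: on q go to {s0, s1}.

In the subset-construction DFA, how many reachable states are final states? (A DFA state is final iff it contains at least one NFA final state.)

Start state of the DFA: {s0}.
{s0} --p--> {s2}  [new]
{s0} --q--> {s0, s3, s4}  [new]
{s2} --p--> {s0, s2}  [new]
{s2} --q--> {s3}  [new]
{s0, s3, s4} --p--> {s0, s1, s2, s3}  [new]
{s0, s3, s4} --q--> {s0, s1, s2, s3, s4}  [new]
{s0, s2} --p--> {s0, s2}  [seen]
{s0, s2} --q--> {s0, s3, s4}  [seen]
{s3} --p--> {s0, s1, s2, s3}  [seen]
{s3} --q--> {s0, s2, s3}  [new]
{s0, s1, s2, s3} --p--> {s0, s1, s2, s3}  [seen]
{s0, s1, s2, s3} --q--> {s0, s2, s3, s4}  [new]
{s0, s1, s2, s3, s4} --p--> {s0, s1, s2, s3}  [seen]
{s0, s1, s2, s3, s4} --q--> {s0, s1, s2, s3, s4}  [seen]
{s0, s2, s3} --p--> {s0, s1, s2, s3}  [seen]
{s0, s2, s3} --q--> {s0, s2, s3, s4}  [seen]
{s0, s2, s3, s4} --p--> {s0, s1, s2, s3}  [seen]
{s0, s2, s3, s4} --q--> {s0, s1, s2, s3, s4}  [seen]
Reachable DFA states: {s0}, {s2}, {s0, s3, s4}, {s0, s2}, {s3}, {s0, s1, s2, s3}, {s0, s1, s2, s3, s4}, {s0, s2, s3}, {s0, s2, s3, s4}.
Accepting DFA states (contain an NFA accepting state): {s2}, {s0, s3, s4}, {s0, s2}, {s0, s1, s2, s3}, {s0, s1, s2, s3, s4}, {s0, s2, s3}, {s0, s2, s3, s4}.

7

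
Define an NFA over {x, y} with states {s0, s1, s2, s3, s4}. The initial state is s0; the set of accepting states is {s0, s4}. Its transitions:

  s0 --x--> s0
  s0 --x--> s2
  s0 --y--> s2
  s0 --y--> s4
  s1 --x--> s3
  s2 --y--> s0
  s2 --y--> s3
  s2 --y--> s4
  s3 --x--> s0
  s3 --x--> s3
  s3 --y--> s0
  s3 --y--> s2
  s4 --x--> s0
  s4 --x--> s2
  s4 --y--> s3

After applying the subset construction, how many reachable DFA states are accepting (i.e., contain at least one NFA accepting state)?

Start state of the DFA: {s0}.
{s0} --x--> {s0, s2}  [new]
{s0} --y--> {s2, s4}  [new]
{s0, s2} --x--> {s0, s2}  [seen]
{s0, s2} --y--> {s0, s2, s3, s4}  [new]
{s2, s4} --x--> {s0, s2}  [seen]
{s2, s4} --y--> {s0, s3, s4}  [new]
{s0, s2, s3, s4} --x--> {s0, s2, s3}  [new]
{s0, s2, s3, s4} --y--> {s0, s2, s3, s4}  [seen]
{s0, s3, s4} --x--> {s0, s2, s3}  [seen]
{s0, s3, s4} --y--> {s0, s2, s3, s4}  [seen]
{s0, s2, s3} --x--> {s0, s2, s3}  [seen]
{s0, s2, s3} --y--> {s0, s2, s3, s4}  [seen]
Reachable DFA states: {s0}, {s0, s2}, {s2, s4}, {s0, s2, s3, s4}, {s0, s3, s4}, {s0, s2, s3}.
Accepting DFA states (contain an NFA accepting state): {s0}, {s0, s2}, {s2, s4}, {s0, s2, s3, s4}, {s0, s3, s4}, {s0, s2, s3}.

6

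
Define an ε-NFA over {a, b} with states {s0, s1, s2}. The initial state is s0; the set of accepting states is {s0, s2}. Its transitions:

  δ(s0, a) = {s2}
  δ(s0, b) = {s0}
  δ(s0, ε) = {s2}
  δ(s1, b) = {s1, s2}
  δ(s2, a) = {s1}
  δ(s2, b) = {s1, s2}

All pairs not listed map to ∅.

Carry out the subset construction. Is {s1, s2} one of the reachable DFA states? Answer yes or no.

yes

Start state of the DFA: {s0, s2} (ε-closure of the NFA start).
{s0, s2} --a--> {s1, s2}  [new]
{s0, s2} --b--> {s0, s1, s2}  [new]
{s1, s2} --a--> {s1}  [new]
{s1, s2} --b--> {s1, s2}  [seen]
{s0, s1, s2} --a--> {s1, s2}  [seen]
{s0, s1, s2} --b--> {s0, s1, s2}  [seen]
{s1} --a--> ∅  [new]
{s1} --b--> {s1, s2}  [seen]
∅ --a--> ∅  [seen]
∅ --b--> ∅  [seen]
Reachable DFA states: {s0, s2}, {s1, s2}, {s0, s1, s2}, {s1}, ∅.
{s1, s2} is among them.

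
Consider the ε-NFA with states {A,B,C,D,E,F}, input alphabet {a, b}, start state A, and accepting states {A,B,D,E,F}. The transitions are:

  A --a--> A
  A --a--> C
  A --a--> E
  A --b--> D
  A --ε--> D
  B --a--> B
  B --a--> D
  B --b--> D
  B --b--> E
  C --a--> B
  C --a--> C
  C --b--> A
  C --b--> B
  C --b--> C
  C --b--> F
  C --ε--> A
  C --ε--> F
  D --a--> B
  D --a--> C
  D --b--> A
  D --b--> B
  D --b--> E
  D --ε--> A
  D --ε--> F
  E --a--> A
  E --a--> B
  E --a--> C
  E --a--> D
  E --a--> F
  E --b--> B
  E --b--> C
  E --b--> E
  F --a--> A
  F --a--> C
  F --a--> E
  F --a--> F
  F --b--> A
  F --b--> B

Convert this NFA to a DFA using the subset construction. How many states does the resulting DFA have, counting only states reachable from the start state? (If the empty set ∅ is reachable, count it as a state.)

Start state of the DFA: {A,D,F} (ε-closure of the NFA start).
{A,D,F} --a--> {A,B,C,D,E,F}  [new]
{A,D,F} --b--> {A,B,D,E,F}  [new]
{A,B,C,D,E,F} --a--> {A,B,C,D,E,F}  [seen]
{A,B,C,D,E,F} --b--> {A,B,C,D,E,F}  [seen]
{A,B,D,E,F} --a--> {A,B,C,D,E,F}  [seen]
{A,B,D,E,F} --b--> {A,B,C,D,E,F}  [seen]
Reachable DFA states: {A,D,F}, {A,B,C,D,E,F}, {A,B,D,E,F}.

3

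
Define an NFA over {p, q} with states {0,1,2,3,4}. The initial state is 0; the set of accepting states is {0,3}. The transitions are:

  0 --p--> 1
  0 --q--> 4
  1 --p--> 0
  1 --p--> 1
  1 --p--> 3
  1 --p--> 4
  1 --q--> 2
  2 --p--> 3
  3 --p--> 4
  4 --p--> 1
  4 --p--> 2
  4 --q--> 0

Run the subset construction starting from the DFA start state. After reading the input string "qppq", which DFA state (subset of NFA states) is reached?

Start: {0}.
δ(0,q) = {4}.
Union: {4}.
After q: {4}.
δ(4,p) = {1,2}.
Union: {1,2}.
After p: {1,2}.
δ(1,p) = {0,1,3,4}; δ(2,p) = {3}.
Union: {0,1,3,4}.
After p: {0,1,3,4}.
δ(0,q) = {4}; δ(1,q) = {2}; δ(3,q) = ∅; δ(4,q) = {0}.
Union: {0,2,4}.
After q: {0,2,4}.

{0,2,4}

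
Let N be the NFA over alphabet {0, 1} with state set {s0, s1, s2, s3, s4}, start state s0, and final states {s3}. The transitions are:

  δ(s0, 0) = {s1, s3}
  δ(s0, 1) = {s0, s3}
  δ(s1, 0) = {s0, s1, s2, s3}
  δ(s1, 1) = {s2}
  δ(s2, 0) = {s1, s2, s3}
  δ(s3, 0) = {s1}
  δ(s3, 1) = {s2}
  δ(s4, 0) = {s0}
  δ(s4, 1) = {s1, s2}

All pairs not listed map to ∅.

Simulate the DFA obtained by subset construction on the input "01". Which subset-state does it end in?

{s2}

Start: {s0}.
δ(s0,0) = {s1, s3}.
Union: {s1, s3}.
After 0: {s1, s3}.
δ(s1,1) = {s2}; δ(s3,1) = {s2}.
Union: {s2}.
After 1: {s2}.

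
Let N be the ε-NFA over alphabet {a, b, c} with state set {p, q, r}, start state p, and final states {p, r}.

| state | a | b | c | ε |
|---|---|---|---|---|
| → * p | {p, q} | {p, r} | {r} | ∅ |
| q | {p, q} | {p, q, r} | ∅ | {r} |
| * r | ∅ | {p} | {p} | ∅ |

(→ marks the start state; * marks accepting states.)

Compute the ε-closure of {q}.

Begin with {q}.
q →ε {r}; add r.
ε-closure = {q, r}.

{q, r}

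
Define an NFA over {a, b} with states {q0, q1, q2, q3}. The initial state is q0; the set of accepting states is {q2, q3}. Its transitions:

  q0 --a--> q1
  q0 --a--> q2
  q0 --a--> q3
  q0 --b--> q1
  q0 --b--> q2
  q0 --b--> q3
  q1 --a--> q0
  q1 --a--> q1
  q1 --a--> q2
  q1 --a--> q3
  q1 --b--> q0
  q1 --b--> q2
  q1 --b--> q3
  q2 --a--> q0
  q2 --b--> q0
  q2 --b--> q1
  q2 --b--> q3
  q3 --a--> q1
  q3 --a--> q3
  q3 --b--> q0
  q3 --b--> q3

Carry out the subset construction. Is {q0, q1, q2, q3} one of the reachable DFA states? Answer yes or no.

Start state of the DFA: {q0}.
{q0} --a--> {q1, q2, q3}  [new]
{q0} --b--> {q1, q2, q3}  [seen]
{q1, q2, q3} --a--> {q0, q1, q2, q3}  [new]
{q1, q2, q3} --b--> {q0, q1, q2, q3}  [seen]
{q0, q1, q2, q3} --a--> {q0, q1, q2, q3}  [seen]
{q0, q1, q2, q3} --b--> {q0, q1, q2, q3}  [seen]
Reachable DFA states: {q0}, {q1, q2, q3}, {q0, q1, q2, q3}.
{q0, q1, q2, q3} is among them.

yes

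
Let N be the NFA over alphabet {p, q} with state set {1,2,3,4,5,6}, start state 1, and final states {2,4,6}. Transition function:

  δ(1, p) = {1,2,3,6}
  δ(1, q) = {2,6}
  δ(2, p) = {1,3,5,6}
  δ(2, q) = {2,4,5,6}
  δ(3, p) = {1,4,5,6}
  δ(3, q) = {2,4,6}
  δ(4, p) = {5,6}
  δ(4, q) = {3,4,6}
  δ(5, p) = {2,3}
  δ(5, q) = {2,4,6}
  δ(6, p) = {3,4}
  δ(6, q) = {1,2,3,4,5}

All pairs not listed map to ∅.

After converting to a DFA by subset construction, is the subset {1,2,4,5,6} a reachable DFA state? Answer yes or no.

no

Start state of the DFA: {1}.
{1} --p--> {1,2,3,6}  [new]
{1} --q--> {2,6}  [new]
{1,2,3,6} --p--> {1,2,3,4,5,6}  [new]
{1,2,3,6} --q--> {1,2,3,4,5,6}  [seen]
{2,6} --p--> {1,3,4,5,6}  [new]
{2,6} --q--> {1,2,3,4,5,6}  [seen]
{1,2,3,4,5,6} --p--> {1,2,3,4,5,6}  [seen]
{1,2,3,4,5,6} --q--> {1,2,3,4,5,6}  [seen]
{1,3,4,5,6} --p--> {1,2,3,4,5,6}  [seen]
{1,3,4,5,6} --q--> {1,2,3,4,5,6}  [seen]
Reachable DFA states: {1}, {1,2,3,6}, {2,6}, {1,2,3,4,5,6}, {1,3,4,5,6}.
{1,2,4,5,6} is not among them.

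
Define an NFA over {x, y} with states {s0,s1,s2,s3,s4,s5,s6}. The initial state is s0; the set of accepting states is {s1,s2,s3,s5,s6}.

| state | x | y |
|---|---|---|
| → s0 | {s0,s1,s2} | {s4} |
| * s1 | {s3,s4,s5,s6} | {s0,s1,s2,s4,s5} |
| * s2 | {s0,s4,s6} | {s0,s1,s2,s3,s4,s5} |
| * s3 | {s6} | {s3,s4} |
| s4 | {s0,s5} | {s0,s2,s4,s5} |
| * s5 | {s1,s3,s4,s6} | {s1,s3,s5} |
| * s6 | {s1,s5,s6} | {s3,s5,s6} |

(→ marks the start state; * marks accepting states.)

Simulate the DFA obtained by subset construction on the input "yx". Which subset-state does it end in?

Start: {s0}.
δ(s0,y) = {s4}.
Union: {s4}.
After y: {s4}.
δ(s4,x) = {s0,s5}.
Union: {s0,s5}.
After x: {s0,s5}.

{s0,s5}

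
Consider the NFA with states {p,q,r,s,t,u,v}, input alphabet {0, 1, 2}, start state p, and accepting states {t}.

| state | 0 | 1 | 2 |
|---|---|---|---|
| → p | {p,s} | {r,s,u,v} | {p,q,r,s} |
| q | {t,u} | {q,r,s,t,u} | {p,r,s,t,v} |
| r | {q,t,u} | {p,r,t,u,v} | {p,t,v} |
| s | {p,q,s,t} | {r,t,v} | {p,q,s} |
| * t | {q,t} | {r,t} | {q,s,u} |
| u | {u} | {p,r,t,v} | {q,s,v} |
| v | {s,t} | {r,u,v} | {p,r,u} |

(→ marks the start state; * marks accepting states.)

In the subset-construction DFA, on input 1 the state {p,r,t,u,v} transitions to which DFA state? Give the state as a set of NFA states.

{p,r,s,t,u,v}

δ(p,1) = {r,s,u,v}; δ(r,1) = {p,r,t,u,v}; δ(t,1) = {r,t}; δ(u,1) = {p,r,t,v}; δ(v,1) = {r,u,v}.
Union: {p,r,s,t,u,v}.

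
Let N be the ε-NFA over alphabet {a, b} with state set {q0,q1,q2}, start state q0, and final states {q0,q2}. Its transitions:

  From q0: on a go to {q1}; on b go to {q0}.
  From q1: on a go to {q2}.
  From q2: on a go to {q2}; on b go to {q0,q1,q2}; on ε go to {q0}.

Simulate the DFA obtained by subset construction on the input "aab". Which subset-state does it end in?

{q0,q1,q2}

Start: {q0}.
δ(q0,a) = {q1}.
Union: {q1}.
After a: {q1}.
δ(q1,a) = {q2}.
Union: {q2}.
ε-closure gives {q0,q2}.
After a: {q0,q2}.
δ(q0,b) = {q0}; δ(q2,b) = {q0,q1,q2}.
Union: {q0,q1,q2}.
After b: {q0,q1,q2}.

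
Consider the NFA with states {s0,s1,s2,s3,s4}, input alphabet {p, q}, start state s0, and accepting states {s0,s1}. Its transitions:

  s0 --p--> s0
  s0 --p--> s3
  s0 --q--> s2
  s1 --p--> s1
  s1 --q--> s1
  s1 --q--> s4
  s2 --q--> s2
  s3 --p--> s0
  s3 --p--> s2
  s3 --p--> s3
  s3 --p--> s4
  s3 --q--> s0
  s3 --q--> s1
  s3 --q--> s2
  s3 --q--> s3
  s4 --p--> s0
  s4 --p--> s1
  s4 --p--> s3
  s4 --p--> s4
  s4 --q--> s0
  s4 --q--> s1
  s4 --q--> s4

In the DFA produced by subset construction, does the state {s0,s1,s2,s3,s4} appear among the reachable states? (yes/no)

yes

Start state of the DFA: {s0}.
{s0} --p--> {s0,s3}  [new]
{s0} --q--> {s2}  [new]
{s0,s3} --p--> {s0,s2,s3,s4}  [new]
{s0,s3} --q--> {s0,s1,s2,s3}  [new]
{s2} --p--> ∅  [new]
{s2} --q--> {s2}  [seen]
{s0,s2,s3,s4} --p--> {s0,s1,s2,s3,s4}  [new]
{s0,s2,s3,s4} --q--> {s0,s1,s2,s3,s4}  [seen]
{s0,s1,s2,s3} --p--> {s0,s1,s2,s3,s4}  [seen]
{s0,s1,s2,s3} --q--> {s0,s1,s2,s3,s4}  [seen]
∅ --p--> ∅  [seen]
∅ --q--> ∅  [seen]
{s0,s1,s2,s3,s4} --p--> {s0,s1,s2,s3,s4}  [seen]
{s0,s1,s2,s3,s4} --q--> {s0,s1,s2,s3,s4}  [seen]
Reachable DFA states: {s0}, {s0,s3}, {s2}, {s0,s2,s3,s4}, {s0,s1,s2,s3}, ∅, {s0,s1,s2,s3,s4}.
{s0,s1,s2,s3,s4} is among them.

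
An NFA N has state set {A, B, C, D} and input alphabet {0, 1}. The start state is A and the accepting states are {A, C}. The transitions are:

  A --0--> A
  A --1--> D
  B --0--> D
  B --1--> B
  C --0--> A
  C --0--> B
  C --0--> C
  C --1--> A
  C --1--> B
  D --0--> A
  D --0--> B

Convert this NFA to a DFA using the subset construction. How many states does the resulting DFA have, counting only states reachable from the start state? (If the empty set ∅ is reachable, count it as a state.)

8

Start state of the DFA: {A}.
{A} --0--> {A}  [seen]
{A} --1--> {D}  [new]
{D} --0--> {A, B}  [new]
{D} --1--> ∅  [new]
{A, B} --0--> {A, D}  [new]
{A, B} --1--> {B, D}  [new]
∅ --0--> ∅  [seen]
∅ --1--> ∅  [seen]
{A, D} --0--> {A, B}  [seen]
{A, D} --1--> {D}  [seen]
{B, D} --0--> {A, B, D}  [new]
{B, D} --1--> {B}  [new]
{A, B, D} --0--> {A, B, D}  [seen]
{A, B, D} --1--> {B, D}  [seen]
{B} --0--> {D}  [seen]
{B} --1--> {B}  [seen]
Reachable DFA states: {A}, {D}, {A, B}, ∅, {A, D}, {B, D}, {A, B, D}, {B}.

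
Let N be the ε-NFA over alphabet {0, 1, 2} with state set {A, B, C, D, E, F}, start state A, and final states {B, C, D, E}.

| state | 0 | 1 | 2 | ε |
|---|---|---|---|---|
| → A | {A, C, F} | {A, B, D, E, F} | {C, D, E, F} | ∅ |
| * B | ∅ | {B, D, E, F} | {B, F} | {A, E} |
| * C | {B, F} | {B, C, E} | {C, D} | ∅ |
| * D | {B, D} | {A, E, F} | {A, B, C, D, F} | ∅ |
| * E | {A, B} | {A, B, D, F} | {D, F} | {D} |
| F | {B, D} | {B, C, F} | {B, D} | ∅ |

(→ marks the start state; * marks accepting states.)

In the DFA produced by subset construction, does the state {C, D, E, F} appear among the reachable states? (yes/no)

yes

Start state of the DFA: {A} (ε-closure of the NFA start).
{A} --0--> {A, C, F}  [new]
{A} --1--> {A, B, D, E, F}  [new]
{A} --2--> {C, D, E, F}  [new]
{A, C, F} --0--> {A, B, C, D, E, F}  [new]
{A, C, F} --1--> {A, B, C, D, E, F}  [seen]
{A, C, F} --2--> {A, B, C, D, E, F}  [seen]
{A, B, D, E, F} --0--> {A, B, C, D, E, F}  [seen]
{A, B, D, E, F} --1--> {A, B, C, D, E, F}  [seen]
{A, B, D, E, F} --2--> {A, B, C, D, E, F}  [seen]
{C, D, E, F} --0--> {A, B, D, E, F}  [seen]
{C, D, E, F} --1--> {A, B, C, D, E, F}  [seen]
{C, D, E, F} --2--> {A, B, C, D, E, F}  [seen]
{A, B, C, D, E, F} --0--> {A, B, C, D, E, F}  [seen]
{A, B, C, D, E, F} --1--> {A, B, C, D, E, F}  [seen]
{A, B, C, D, E, F} --2--> {A, B, C, D, E, F}  [seen]
Reachable DFA states: {A}, {A, C, F}, {A, B, D, E, F}, {C, D, E, F}, {A, B, C, D, E, F}.
{C, D, E, F} is among them.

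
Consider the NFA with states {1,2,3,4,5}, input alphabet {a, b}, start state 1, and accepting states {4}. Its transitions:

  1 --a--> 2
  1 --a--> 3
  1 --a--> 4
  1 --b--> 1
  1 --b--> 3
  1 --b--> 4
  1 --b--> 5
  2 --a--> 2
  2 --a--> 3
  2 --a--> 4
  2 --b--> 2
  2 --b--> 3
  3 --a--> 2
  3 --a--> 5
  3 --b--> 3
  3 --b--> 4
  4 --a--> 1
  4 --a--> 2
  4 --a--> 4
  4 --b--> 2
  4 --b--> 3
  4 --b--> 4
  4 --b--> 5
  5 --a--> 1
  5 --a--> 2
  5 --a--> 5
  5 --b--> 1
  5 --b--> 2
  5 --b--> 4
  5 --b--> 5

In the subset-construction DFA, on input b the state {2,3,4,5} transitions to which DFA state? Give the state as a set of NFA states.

{1,2,3,4,5}

δ(2,b) = {2,3}; δ(3,b) = {3,4}; δ(4,b) = {2,3,4,5}; δ(5,b) = {1,2,4,5}.
Union: {1,2,3,4,5}.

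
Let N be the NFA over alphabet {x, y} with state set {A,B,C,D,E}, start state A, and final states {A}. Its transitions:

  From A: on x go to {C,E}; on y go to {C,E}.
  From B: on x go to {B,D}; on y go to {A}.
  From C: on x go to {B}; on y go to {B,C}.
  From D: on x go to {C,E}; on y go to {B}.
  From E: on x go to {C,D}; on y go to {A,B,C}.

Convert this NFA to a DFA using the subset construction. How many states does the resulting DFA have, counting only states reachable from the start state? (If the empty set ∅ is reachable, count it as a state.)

Start state of the DFA: {A}.
{A} --x--> {C,E}  [new]
{A} --y--> {C,E}  [seen]
{C,E} --x--> {B,C,D}  [new]
{C,E} --y--> {A,B,C}  [new]
{B,C,D} --x--> {B,C,D,E}  [new]
{B,C,D} --y--> {A,B,C}  [seen]
{A,B,C} --x--> {B,C,D,E}  [seen]
{A,B,C} --y--> {A,B,C,E}  [new]
{B,C,D,E} --x--> {B,C,D,E}  [seen]
{B,C,D,E} --y--> {A,B,C}  [seen]
{A,B,C,E} --x--> {B,C,D,E}  [seen]
{A,B,C,E} --y--> {A,B,C,E}  [seen]
Reachable DFA states: {A}, {C,E}, {B,C,D}, {A,B,C}, {B,C,D,E}, {A,B,C,E}.

6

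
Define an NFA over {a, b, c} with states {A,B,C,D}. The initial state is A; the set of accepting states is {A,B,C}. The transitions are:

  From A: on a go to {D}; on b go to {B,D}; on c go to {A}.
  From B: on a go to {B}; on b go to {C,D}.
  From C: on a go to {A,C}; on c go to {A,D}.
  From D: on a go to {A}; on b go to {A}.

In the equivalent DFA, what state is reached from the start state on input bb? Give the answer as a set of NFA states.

Start: {A}.
δ(A,b) = {B,D}.
Union: {B,D}.
After b: {B,D}.
δ(B,b) = {C,D}; δ(D,b) = {A}.
Union: {A,C,D}.
After b: {A,C,D}.

{A,C,D}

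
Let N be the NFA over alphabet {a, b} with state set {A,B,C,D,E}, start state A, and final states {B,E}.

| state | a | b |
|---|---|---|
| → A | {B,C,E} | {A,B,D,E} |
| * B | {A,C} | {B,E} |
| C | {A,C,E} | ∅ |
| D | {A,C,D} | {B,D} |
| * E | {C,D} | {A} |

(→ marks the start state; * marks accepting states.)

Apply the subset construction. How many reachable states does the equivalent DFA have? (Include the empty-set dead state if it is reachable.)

6

Start state of the DFA: {A}.
{A} --a--> {B,C,E}  [new]
{A} --b--> {A,B,D,E}  [new]
{B,C,E} --a--> {A,C,D,E}  [new]
{B,C,E} --b--> {A,B,E}  [new]
{A,B,D,E} --a--> {A,B,C,D,E}  [new]
{A,B,D,E} --b--> {A,B,D,E}  [seen]
{A,C,D,E} --a--> {A,B,C,D,E}  [seen]
{A,C,D,E} --b--> {A,B,D,E}  [seen]
{A,B,E} --a--> {A,B,C,D,E}  [seen]
{A,B,E} --b--> {A,B,D,E}  [seen]
{A,B,C,D,E} --a--> {A,B,C,D,E}  [seen]
{A,B,C,D,E} --b--> {A,B,D,E}  [seen]
Reachable DFA states: {A}, {B,C,E}, {A,B,D,E}, {A,C,D,E}, {A,B,E}, {A,B,C,D,E}.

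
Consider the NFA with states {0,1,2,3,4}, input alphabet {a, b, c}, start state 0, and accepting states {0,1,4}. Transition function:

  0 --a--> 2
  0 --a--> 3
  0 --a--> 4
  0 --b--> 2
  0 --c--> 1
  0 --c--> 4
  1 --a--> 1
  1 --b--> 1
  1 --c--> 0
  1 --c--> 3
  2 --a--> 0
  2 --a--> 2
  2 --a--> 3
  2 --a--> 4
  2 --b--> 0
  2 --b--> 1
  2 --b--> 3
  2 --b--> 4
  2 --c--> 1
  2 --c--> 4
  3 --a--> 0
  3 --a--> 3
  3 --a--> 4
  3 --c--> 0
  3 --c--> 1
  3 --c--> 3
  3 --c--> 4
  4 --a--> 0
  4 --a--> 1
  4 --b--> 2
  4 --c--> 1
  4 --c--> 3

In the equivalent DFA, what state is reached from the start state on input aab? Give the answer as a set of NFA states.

{0,1,2,3,4}

Start: {0}.
δ(0,a) = {2,3,4}.
Union: {2,3,4}.
After a: {2,3,4}.
δ(2,a) = {0,2,3,4}; δ(3,a) = {0,3,4}; δ(4,a) = {0,1}.
Union: {0,1,2,3,4}.
After a: {0,1,2,3,4}.
δ(0,b) = {2}; δ(1,b) = {1}; δ(2,b) = {0,1,3,4}; δ(3,b) = ∅; δ(4,b) = {2}.
Union: {0,1,2,3,4}.
After b: {0,1,2,3,4}.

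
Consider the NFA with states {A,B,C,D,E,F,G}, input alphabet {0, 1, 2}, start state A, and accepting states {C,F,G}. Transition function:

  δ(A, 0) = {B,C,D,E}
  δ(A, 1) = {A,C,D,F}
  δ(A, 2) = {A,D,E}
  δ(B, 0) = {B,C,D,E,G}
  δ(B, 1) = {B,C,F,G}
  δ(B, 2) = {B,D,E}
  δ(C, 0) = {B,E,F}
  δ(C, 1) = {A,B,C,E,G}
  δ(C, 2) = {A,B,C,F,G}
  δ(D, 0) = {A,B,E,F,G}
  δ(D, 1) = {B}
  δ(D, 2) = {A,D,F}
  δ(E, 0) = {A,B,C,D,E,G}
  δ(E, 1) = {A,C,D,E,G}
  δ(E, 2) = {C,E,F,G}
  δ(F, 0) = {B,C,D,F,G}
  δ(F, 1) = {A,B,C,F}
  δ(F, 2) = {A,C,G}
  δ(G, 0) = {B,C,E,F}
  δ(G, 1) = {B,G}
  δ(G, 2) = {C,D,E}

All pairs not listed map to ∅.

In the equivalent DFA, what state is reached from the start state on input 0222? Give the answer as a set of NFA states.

Start: {A}.
δ(A,0) = {B,C,D,E}.
Union: {B,C,D,E}.
After 0: {B,C,D,E}.
δ(B,2) = {B,D,E}; δ(C,2) = {A,B,C,F,G}; δ(D,2) = {A,D,F}; δ(E,2) = {C,E,F,G}.
Union: {A,B,C,D,E,F,G}.
After 2: {A,B,C,D,E,F,G}.
δ(A,2) = {A,D,E}; δ(B,2) = {B,D,E}; δ(C,2) = {A,B,C,F,G}; δ(D,2) = {A,D,F}; δ(E,2) = {C,E,F,G}; δ(F,2) = {A,C,G}; δ(G,2) = {C,D,E}.
Union: {A,B,C,D,E,F,G}.
After 2: {A,B,C,D,E,F,G}.
δ(A,2) = {A,D,E}; δ(B,2) = {B,D,E}; δ(C,2) = {A,B,C,F,G}; δ(D,2) = {A,D,F}; δ(E,2) = {C,E,F,G}; δ(F,2) = {A,C,G}; δ(G,2) = {C,D,E}.
Union: {A,B,C,D,E,F,G}.
After 2: {A,B,C,D,E,F,G}.

{A,B,C,D,E,F,G}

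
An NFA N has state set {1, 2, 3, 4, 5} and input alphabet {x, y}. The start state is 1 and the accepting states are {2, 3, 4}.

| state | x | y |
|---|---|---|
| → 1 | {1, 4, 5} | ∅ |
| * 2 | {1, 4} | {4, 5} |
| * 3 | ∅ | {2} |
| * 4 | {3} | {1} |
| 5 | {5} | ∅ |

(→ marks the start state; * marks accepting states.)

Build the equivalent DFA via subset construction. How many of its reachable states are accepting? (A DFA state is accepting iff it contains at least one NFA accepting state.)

7

Start state of the DFA: {1}.
{1} --x--> {1, 4, 5}  [new]
{1} --y--> ∅  [new]
{1, 4, 5} --x--> {1, 3, 4, 5}  [new]
{1, 4, 5} --y--> {1}  [seen]
∅ --x--> ∅  [seen]
∅ --y--> ∅  [seen]
{1, 3, 4, 5} --x--> {1, 3, 4, 5}  [seen]
{1, 3, 4, 5} --y--> {1, 2}  [new]
{1, 2} --x--> {1, 4, 5}  [seen]
{1, 2} --y--> {4, 5}  [new]
{4, 5} --x--> {3, 5}  [new]
{4, 5} --y--> {1}  [seen]
{3, 5} --x--> {5}  [new]
{3, 5} --y--> {2}  [new]
{5} --x--> {5}  [seen]
{5} --y--> ∅  [seen]
{2} --x--> {1, 4}  [new]
{2} --y--> {4, 5}  [seen]
{1, 4} --x--> {1, 3, 4, 5}  [seen]
{1, 4} --y--> {1}  [seen]
Reachable DFA states: {1}, {1, 4, 5}, ∅, {1, 3, 4, 5}, {1, 2}, {4, 5}, {3, 5}, {5}, {2}, {1, 4}.
Accepting DFA states (contain an NFA accepting state): {1, 4, 5}, {1, 3, 4, 5}, {1, 2}, {4, 5}, {3, 5}, {2}, {1, 4}.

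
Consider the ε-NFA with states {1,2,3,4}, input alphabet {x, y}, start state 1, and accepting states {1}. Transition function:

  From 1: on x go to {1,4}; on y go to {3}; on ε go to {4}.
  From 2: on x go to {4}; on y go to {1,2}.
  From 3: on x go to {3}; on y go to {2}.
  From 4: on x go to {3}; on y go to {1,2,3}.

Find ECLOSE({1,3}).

Begin with {1,3}.
1 →ε {4}; add 4.
ε-closure = {1,3,4}.

{1,3,4}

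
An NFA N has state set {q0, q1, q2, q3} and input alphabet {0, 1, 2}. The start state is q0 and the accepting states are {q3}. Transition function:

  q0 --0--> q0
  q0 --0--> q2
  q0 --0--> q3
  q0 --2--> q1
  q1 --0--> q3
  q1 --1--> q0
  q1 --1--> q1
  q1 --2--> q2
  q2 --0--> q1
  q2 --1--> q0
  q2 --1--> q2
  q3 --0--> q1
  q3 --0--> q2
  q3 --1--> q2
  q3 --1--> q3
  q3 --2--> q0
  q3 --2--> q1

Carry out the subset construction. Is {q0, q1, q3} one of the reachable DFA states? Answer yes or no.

Start state of the DFA: {q0}.
{q0} --0--> {q0, q2, q3}  [new]
{q0} --1--> ∅  [new]
{q0} --2--> {q1}  [new]
{q0, q2, q3} --0--> {q0, q1, q2, q3}  [new]
{q0, q2, q3} --1--> {q0, q2, q3}  [seen]
{q0, q2, q3} --2--> {q0, q1}  [new]
∅ --0--> ∅  [seen]
∅ --1--> ∅  [seen]
∅ --2--> ∅  [seen]
{q1} --0--> {q3}  [new]
{q1} --1--> {q0, q1}  [seen]
{q1} --2--> {q2}  [new]
{q0, q1, q2, q3} --0--> {q0, q1, q2, q3}  [seen]
{q0, q1, q2, q3} --1--> {q0, q1, q2, q3}  [seen]
{q0, q1, q2, q3} --2--> {q0, q1, q2}  [new]
{q0, q1} --0--> {q0, q2, q3}  [seen]
{q0, q1} --1--> {q0, q1}  [seen]
{q0, q1} --2--> {q1, q2}  [new]
{q3} --0--> {q1, q2}  [seen]
{q3} --1--> {q2, q3}  [new]
{q3} --2--> {q0, q1}  [seen]
{q2} --0--> {q1}  [seen]
{q2} --1--> {q0, q2}  [new]
{q2} --2--> ∅  [seen]
{q0, q1, q2} --0--> {q0, q1, q2, q3}  [seen]
{q0, q1, q2} --1--> {q0, q1, q2}  [seen]
{q0, q1, q2} --2--> {q1, q2}  [seen]
{q1, q2} --0--> {q1, q3}  [new]
{q1, q2} --1--> {q0, q1, q2}  [seen]
{q1, q2} --2--> {q2}  [seen]
{q2, q3} --0--> {q1, q2}  [seen]
{q2, q3} --1--> {q0, q2, q3}  [seen]
{q2, q3} --2--> {q0, q1}  [seen]
{q0, q2} --0--> {q0, q1, q2, q3}  [seen]
{q0, q2} --1--> {q0, q2}  [seen]
{q0, q2} --2--> {q1}  [seen]
{q1, q3} --0--> {q1, q2, q3}  [new]
{q1, q3} --1--> {q0, q1, q2, q3}  [seen]
{q1, q3} --2--> {q0, q1, q2}  [seen]
{q1, q2, q3} --0--> {q1, q2, q3}  [seen]
{q1, q2, q3} --1--> {q0, q1, q2, q3}  [seen]
{q1, q2, q3} --2--> {q0, q1, q2}  [seen]
Reachable DFA states: {q0}, {q0, q2, q3}, ∅, {q1}, {q0, q1, q2, q3}, {q0, q1}, {q3}, {q2}, {q0, q1, q2}, {q1, q2}, {q2, q3}, {q0, q2}, {q1, q3}, {q1, q2, q3}.
{q0, q1, q3} is not among them.

no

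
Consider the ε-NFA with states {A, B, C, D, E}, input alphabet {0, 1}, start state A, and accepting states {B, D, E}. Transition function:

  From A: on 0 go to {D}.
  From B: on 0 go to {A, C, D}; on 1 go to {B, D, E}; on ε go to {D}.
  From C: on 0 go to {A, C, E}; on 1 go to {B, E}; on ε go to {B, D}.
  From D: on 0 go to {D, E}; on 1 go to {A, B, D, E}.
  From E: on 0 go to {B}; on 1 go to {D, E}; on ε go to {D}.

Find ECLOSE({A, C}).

{A, B, C, D}

Begin with {A, C}.
C →ε {B, D}; add B, D.
ε-closure = {A, B, C, D}.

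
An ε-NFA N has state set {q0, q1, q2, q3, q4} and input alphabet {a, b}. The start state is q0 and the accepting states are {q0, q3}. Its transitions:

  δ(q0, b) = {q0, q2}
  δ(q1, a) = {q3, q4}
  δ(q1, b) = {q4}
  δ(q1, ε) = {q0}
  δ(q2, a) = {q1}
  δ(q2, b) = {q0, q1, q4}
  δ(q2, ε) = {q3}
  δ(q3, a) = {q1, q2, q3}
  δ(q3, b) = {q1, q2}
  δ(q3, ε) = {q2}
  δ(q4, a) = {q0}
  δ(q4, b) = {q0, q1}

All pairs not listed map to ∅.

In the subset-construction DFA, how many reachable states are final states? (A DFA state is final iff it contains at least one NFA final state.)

Start state of the DFA: {q0} (ε-closure of the NFA start).
{q0} --a--> ∅  [new]
{q0} --b--> {q0, q2, q3}  [new]
∅ --a--> ∅  [seen]
∅ --b--> ∅  [seen]
{q0, q2, q3} --a--> {q0, q1, q2, q3}  [new]
{q0, q2, q3} --b--> {q0, q1, q2, q3, q4}  [new]
{q0, q1, q2, q3} --a--> {q0, q1, q2, q3, q4}  [seen]
{q0, q1, q2, q3} --b--> {q0, q1, q2, q3, q4}  [seen]
{q0, q1, q2, q3, q4} --a--> {q0, q1, q2, q3, q4}  [seen]
{q0, q1, q2, q3, q4} --b--> {q0, q1, q2, q3, q4}  [seen]
Reachable DFA states: {q0}, ∅, {q0, q2, q3}, {q0, q1, q2, q3}, {q0, q1, q2, q3, q4}.
Accepting DFA states (contain an NFA accepting state): {q0}, {q0, q2, q3}, {q0, q1, q2, q3}, {q0, q1, q2, q3, q4}.

4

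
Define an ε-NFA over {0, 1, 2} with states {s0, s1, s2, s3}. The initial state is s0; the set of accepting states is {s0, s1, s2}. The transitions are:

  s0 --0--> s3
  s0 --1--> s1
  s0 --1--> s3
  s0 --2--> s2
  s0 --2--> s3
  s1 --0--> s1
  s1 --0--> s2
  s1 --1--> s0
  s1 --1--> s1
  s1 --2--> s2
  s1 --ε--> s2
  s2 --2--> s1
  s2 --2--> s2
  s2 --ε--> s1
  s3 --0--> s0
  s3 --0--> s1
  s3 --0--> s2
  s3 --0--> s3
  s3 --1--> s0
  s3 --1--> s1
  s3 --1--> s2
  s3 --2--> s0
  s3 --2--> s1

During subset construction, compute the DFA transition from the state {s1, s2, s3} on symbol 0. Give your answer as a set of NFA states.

δ(s1,0) = {s1, s2}; δ(s2,0) = ∅; δ(s3,0) = {s0, s1, s2, s3}.
Union: {s0, s1, s2, s3}.

{s0, s1, s2, s3}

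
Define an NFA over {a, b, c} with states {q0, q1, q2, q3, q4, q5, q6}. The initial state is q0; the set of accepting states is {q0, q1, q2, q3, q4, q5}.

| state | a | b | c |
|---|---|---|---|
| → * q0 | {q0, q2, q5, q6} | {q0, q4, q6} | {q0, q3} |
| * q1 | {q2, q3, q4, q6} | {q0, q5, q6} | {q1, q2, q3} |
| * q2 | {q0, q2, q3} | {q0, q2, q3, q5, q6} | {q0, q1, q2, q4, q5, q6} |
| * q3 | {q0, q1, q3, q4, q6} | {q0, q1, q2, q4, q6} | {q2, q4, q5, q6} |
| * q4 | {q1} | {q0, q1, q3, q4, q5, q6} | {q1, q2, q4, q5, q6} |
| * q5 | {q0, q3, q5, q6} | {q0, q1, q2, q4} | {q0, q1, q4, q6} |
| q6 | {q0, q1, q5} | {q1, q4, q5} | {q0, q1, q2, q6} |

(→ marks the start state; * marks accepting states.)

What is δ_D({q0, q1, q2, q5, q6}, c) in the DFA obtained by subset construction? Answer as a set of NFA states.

{q0, q1, q2, q3, q4, q5, q6}

δ(q0,c) = {q0, q3}; δ(q1,c) = {q1, q2, q3}; δ(q2,c) = {q0, q1, q2, q4, q5, q6}; δ(q5,c) = {q0, q1, q4, q6}; δ(q6,c) = {q0, q1, q2, q6}.
Union: {q0, q1, q2, q3, q4, q5, q6}.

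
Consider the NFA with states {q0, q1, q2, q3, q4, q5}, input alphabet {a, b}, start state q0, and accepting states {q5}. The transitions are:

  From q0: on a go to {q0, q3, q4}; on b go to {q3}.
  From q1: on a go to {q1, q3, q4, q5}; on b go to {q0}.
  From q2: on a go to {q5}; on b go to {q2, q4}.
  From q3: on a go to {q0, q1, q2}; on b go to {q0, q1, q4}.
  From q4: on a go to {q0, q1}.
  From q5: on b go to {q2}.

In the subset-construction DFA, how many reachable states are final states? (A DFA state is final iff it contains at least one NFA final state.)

Start state of the DFA: {q0}.
{q0} --a--> {q0, q3, q4}  [new]
{q0} --b--> {q3}  [new]
{q0, q3, q4} --a--> {q0, q1, q2, q3, q4}  [new]
{q0, q3, q4} --b--> {q0, q1, q3, q4}  [new]
{q3} --a--> {q0, q1, q2}  [new]
{q3} --b--> {q0, q1, q4}  [new]
{q0, q1, q2, q3, q4} --a--> {q0, q1, q2, q3, q4, q5}  [new]
{q0, q1, q2, q3, q4} --b--> {q0, q1, q2, q3, q4}  [seen]
{q0, q1, q3, q4} --a--> {q0, q1, q2, q3, q4, q5}  [seen]
{q0, q1, q3, q4} --b--> {q0, q1, q3, q4}  [seen]
{q0, q1, q2} --a--> {q0, q1, q3, q4, q5}  [new]
{q0, q1, q2} --b--> {q0, q2, q3, q4}  [new]
{q0, q1, q4} --a--> {q0, q1, q3, q4, q5}  [seen]
{q0, q1, q4} --b--> {q0, q3}  [new]
{q0, q1, q2, q3, q4, q5} --a--> {q0, q1, q2, q3, q4, q5}  [seen]
{q0, q1, q2, q3, q4, q5} --b--> {q0, q1, q2, q3, q4}  [seen]
{q0, q1, q3, q4, q5} --a--> {q0, q1, q2, q3, q4, q5}  [seen]
{q0, q1, q3, q4, q5} --b--> {q0, q1, q2, q3, q4}  [seen]
{q0, q2, q3, q4} --a--> {q0, q1, q2, q3, q4, q5}  [seen]
{q0, q2, q3, q4} --b--> {q0, q1, q2, q3, q4}  [seen]
{q0, q3} --a--> {q0, q1, q2, q3, q4}  [seen]
{q0, q3} --b--> {q0, q1, q3, q4}  [seen]
Reachable DFA states: {q0}, {q0, q3, q4}, {q3}, {q0, q1, q2, q3, q4}, {q0, q1, q3, q4}, {q0, q1, q2}, {q0, q1, q4}, {q0, q1, q2, q3, q4, q5}, {q0, q1, q3, q4, q5}, {q0, q2, q3, q4}, {q0, q3}.
Accepting DFA states (contain an NFA accepting state): {q0, q1, q2, q3, q4, q5}, {q0, q1, q3, q4, q5}.

2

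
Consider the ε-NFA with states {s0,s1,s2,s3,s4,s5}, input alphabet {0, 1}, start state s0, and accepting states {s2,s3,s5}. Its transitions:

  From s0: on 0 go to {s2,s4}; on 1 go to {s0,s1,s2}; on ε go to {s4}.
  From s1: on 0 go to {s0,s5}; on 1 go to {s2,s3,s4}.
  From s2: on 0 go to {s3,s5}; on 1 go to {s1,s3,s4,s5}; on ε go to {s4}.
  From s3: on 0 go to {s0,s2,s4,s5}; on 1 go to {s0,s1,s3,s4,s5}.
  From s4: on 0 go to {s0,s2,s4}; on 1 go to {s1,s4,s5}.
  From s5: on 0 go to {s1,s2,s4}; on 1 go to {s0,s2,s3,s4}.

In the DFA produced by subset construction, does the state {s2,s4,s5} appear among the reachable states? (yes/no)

Start state of the DFA: {s0,s4} (ε-closure of the NFA start).
{s0,s4} --0--> {s0,s2,s4}  [new]
{s0,s4} --1--> {s0,s1,s2,s4,s5}  [new]
{s0,s2,s4} --0--> {s0,s2,s3,s4,s5}  [new]
{s0,s2,s4} --1--> {s0,s1,s2,s3,s4,s5}  [new]
{s0,s1,s2,s4,s5} --0--> {s0,s1,s2,s3,s4,s5}  [seen]
{s0,s1,s2,s4,s5} --1--> {s0,s1,s2,s3,s4,s5}  [seen]
{s0,s2,s3,s4,s5} --0--> {s0,s1,s2,s3,s4,s5}  [seen]
{s0,s2,s3,s4,s5} --1--> {s0,s1,s2,s3,s4,s5}  [seen]
{s0,s1,s2,s3,s4,s5} --0--> {s0,s1,s2,s3,s4,s5}  [seen]
{s0,s1,s2,s3,s4,s5} --1--> {s0,s1,s2,s3,s4,s5}  [seen]
Reachable DFA states: {s0,s4}, {s0,s2,s4}, {s0,s1,s2,s4,s5}, {s0,s2,s3,s4,s5}, {s0,s1,s2,s3,s4,s5}.
{s2,s4,s5} is not among them.

no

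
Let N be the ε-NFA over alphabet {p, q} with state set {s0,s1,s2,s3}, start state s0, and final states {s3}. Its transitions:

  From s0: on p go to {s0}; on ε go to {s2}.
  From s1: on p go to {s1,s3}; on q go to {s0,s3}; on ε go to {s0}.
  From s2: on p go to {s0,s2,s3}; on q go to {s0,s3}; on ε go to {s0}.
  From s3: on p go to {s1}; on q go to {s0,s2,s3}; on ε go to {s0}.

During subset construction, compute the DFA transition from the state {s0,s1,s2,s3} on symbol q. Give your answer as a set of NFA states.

{s0,s2,s3}

δ(s0,q) = ∅; δ(s1,q) = {s0,s3}; δ(s2,q) = {s0,s3}; δ(s3,q) = {s0,s2,s3}.
Union: {s0,s2,s3}.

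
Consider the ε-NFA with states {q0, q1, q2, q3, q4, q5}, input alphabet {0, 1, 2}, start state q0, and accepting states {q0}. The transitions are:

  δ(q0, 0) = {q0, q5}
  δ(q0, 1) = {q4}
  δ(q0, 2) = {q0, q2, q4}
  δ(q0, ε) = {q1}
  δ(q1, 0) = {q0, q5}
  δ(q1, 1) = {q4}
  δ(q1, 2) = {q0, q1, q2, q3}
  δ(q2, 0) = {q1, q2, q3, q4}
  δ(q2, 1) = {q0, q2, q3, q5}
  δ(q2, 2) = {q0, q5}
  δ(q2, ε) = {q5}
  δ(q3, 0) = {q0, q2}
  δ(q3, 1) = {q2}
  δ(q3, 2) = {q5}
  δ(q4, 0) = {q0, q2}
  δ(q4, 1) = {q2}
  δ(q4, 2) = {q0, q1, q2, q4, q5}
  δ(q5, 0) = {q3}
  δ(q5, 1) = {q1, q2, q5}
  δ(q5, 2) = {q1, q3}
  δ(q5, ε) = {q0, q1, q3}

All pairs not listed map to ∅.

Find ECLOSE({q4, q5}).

{q0, q1, q3, q4, q5}

Begin with {q4, q5}.
q5 →ε {q0, q1, q3}; add q0, q1, q3.
ε-closure = {q0, q1, q3, q4, q5}.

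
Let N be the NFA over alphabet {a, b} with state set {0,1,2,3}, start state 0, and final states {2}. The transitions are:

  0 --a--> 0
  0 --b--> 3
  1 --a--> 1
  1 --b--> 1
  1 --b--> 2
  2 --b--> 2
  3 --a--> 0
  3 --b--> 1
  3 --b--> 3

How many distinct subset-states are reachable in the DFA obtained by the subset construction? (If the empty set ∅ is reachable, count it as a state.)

5

Start state of the DFA: {0}.
{0} --a--> {0}  [seen]
{0} --b--> {3}  [new]
{3} --a--> {0}  [seen]
{3} --b--> {1,3}  [new]
{1,3} --a--> {0,1}  [new]
{1,3} --b--> {1,2,3}  [new]
{0,1} --a--> {0,1}  [seen]
{0,1} --b--> {1,2,3}  [seen]
{1,2,3} --a--> {0,1}  [seen]
{1,2,3} --b--> {1,2,3}  [seen]
Reachable DFA states: {0}, {3}, {1,3}, {0,1}, {1,2,3}.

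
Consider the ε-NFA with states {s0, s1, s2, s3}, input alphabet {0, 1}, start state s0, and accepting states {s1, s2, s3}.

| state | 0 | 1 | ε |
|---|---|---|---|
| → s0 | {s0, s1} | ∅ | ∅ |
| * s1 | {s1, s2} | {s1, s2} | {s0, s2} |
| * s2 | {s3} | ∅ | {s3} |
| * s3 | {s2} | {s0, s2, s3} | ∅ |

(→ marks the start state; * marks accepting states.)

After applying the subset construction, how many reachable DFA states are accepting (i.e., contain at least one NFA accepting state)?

1

Start state of the DFA: {s0} (ε-closure of the NFA start).
{s0} --0--> {s0, s1, s2, s3}  [new]
{s0} --1--> ∅  [new]
{s0, s1, s2, s3} --0--> {s0, s1, s2, s3}  [seen]
{s0, s1, s2, s3} --1--> {s0, s1, s2, s3}  [seen]
∅ --0--> ∅  [seen]
∅ --1--> ∅  [seen]
Reachable DFA states: {s0}, {s0, s1, s2, s3}, ∅.
Accepting DFA states (contain an NFA accepting state): {s0, s1, s2, s3}.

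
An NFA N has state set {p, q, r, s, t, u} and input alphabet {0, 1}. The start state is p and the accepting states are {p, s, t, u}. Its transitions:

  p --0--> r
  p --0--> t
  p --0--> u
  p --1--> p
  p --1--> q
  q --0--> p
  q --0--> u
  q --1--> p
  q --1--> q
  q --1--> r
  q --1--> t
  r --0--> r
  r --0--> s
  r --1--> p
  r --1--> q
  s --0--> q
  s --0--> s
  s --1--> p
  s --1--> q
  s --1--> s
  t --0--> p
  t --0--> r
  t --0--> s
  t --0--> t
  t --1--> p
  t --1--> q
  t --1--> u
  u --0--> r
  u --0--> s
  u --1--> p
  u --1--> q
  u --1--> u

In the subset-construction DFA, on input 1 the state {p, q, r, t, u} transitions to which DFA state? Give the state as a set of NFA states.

δ(p,1) = {p, q}; δ(q,1) = {p, q, r, t}; δ(r,1) = {p, q}; δ(t,1) = {p, q, u}; δ(u,1) = {p, q, u}.
Union: {p, q, r, t, u}.

{p, q, r, t, u}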